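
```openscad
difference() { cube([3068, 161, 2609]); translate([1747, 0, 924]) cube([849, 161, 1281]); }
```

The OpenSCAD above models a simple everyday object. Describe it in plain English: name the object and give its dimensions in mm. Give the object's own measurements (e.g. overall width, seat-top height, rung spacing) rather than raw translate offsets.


A wall 3068 mm long (x), 161 mm thick (y), 2609 mm tall, with a rectangular window opening cut through it. The opening is 849 mm wide and 1281 mm tall; its sill is at z = 924 mm and its near (−x) edge is 1747 mm from the wall's −x end. The opening passes through the full wall thickness.


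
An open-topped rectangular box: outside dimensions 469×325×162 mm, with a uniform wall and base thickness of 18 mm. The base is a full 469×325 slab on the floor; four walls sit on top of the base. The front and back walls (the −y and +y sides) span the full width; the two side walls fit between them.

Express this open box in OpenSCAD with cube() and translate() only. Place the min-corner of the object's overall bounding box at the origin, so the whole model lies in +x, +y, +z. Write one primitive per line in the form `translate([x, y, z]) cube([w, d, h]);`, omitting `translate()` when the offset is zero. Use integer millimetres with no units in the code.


cube([469, 325, 18]);
translate([0, 0, 18]) cube([469, 18, 144]);
translate([0, 307, 18]) cube([469, 18, 144]);
translate([0, 18, 18]) cube([18, 289, 144]);
translate([451, 18, 18]) cube([18, 289, 144]);


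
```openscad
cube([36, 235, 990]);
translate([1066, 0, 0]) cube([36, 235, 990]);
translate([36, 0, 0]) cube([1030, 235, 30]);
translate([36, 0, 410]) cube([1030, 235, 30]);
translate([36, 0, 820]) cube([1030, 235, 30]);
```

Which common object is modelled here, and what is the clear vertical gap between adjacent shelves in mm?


A bookshelf. The clear shelf gap is 380 mm.

Two tall side panels with 3 horizontal boards between them — a bookshelf. The first two shelf undersides are at z = 0 and z = 410; with shelf thickness 30, the clear gap is 410 − 0 − 30 = 380 mm.


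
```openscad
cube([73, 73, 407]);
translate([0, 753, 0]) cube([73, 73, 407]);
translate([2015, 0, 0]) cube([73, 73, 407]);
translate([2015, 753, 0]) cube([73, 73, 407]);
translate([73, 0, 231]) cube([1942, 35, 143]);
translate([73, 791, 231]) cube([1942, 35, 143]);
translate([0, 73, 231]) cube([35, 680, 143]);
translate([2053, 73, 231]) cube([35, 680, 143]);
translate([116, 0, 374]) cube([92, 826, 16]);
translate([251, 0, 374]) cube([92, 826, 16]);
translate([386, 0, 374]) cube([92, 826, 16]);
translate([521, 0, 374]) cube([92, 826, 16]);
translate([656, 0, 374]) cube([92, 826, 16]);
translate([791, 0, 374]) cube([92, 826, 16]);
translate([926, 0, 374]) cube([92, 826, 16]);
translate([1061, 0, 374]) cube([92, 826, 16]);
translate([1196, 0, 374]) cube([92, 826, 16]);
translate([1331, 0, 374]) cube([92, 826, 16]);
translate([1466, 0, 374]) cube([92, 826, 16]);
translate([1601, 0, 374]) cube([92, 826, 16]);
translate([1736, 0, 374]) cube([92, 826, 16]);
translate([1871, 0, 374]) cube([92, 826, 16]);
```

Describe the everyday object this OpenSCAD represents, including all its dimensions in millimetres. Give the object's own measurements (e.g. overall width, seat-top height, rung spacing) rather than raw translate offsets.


A bed frame 2088 mm long (x) by 826 mm wide (y). Four 73×73 mm corner posts, 407 mm tall, at the corners of the footprint. Four rails of 35 mm thickness and 143 mm height run between adjacent posts with their undersides at z = 231 mm, their outer faces flush with the outside of the frame (the two x-running rails run between the posts' inner faces; the two y-running rails run between the posts' inner faces). 14 slats, each 92 mm wide (x) and 16 mm thick, lie across the top of the two x-running rails, running the full 826 mm width of the frame in y; along x they sit between the end posts with a 43 mm gap after the −x posts and between neighbouring slats, leaving 52 mm before the +x posts.


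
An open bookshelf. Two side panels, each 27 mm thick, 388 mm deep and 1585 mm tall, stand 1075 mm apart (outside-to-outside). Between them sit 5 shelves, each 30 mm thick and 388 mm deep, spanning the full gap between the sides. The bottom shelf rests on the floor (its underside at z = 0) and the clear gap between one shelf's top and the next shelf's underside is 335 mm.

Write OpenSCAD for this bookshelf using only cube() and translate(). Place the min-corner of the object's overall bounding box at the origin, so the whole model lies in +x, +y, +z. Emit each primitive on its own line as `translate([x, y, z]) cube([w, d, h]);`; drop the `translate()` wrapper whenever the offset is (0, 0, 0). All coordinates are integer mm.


cube([27, 388, 1585]);
translate([1048, 0, 0]) cube([27, 388, 1585]);
translate([27, 0, 0]) cube([1021, 388, 30]);
translate([27, 0, 365]) cube([1021, 388, 30]);
translate([27, 0, 730]) cube([1021, 388, 30]);
translate([27, 0, 1095]) cube([1021, 388, 30]);
translate([27, 0, 1460]) cube([1021, 388, 30]);


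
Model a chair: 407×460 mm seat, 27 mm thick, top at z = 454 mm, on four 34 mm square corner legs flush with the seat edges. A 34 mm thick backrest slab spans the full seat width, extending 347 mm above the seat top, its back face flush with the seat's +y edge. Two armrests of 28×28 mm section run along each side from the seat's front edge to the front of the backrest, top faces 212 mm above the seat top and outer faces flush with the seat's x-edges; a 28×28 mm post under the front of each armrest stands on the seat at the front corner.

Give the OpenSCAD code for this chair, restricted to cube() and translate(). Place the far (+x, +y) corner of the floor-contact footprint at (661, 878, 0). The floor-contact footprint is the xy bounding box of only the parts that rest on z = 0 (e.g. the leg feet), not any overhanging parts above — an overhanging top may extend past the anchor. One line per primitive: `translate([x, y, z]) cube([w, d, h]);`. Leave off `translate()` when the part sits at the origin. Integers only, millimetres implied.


translate([254, 418, 427]) cube([407, 460, 27]);
translate([254, 418, 0]) cube([34, 34, 427]);
translate([627, 418, 0]) cube([34, 34, 427]);
translate([254, 844, 0]) cube([34, 34, 427]);
translate([627, 844, 0]) cube([34, 34, 427]);
translate([254, 844, 454]) cube([407, 34, 347]);
translate([254, 418, 638]) cube([28, 426, 28]);
translate([633, 418, 638]) cube([28, 426, 28]);
translate([254, 418, 454]) cube([28, 28, 184]);
translate([633, 418, 454]) cube([28, 28, 184]);


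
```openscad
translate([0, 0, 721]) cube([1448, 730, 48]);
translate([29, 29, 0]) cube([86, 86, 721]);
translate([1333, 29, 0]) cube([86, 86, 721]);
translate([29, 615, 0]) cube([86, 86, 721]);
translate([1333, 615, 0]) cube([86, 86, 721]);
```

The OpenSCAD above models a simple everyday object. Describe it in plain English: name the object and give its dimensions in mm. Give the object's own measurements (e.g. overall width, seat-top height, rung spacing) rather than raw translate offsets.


A table: top 1448 mm (x) × 730 mm (y), 48 mm thick, upper face at z = 769 mm, on four 86×86 mm square legs, each inset 29 mm from the nearest pair of top edges from z = 0 to the bottom of the top.


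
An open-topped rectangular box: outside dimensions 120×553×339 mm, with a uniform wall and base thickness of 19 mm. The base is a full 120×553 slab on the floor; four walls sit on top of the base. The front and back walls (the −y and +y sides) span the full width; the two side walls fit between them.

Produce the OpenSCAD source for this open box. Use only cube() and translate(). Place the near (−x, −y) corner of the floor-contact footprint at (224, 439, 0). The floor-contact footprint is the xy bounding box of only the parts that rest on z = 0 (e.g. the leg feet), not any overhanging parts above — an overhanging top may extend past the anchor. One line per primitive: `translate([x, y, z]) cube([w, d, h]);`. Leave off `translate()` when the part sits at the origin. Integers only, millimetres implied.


translate([224, 439, 0]) cube([120, 553, 19]);
translate([224, 439, 19]) cube([120, 19, 320]);
translate([224, 973, 19]) cube([120, 19, 320]);
translate([224, 458, 19]) cube([19, 515, 320]);
translate([325, 458, 19]) cube([19, 515, 320]);


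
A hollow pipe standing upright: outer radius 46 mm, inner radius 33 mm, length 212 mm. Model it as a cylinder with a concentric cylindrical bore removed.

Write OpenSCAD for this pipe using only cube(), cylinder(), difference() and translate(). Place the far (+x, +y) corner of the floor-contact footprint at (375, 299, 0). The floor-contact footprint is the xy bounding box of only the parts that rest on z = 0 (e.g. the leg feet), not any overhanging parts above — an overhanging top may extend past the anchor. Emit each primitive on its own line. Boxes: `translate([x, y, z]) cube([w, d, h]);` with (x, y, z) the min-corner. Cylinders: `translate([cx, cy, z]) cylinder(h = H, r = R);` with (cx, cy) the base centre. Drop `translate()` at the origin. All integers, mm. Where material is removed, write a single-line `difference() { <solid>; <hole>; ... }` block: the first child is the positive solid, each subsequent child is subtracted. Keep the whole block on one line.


difference() { translate([329, 253, 0]) cylinder(h = 212, r = 46); translate([329, 253, 0]) cylinder(h = 212, r = 33); }


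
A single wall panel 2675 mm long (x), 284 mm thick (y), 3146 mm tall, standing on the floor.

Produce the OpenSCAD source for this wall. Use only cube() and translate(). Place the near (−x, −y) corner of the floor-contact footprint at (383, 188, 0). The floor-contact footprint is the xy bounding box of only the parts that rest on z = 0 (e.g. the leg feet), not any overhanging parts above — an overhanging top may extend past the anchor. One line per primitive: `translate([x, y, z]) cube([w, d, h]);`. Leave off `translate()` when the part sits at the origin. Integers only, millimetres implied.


translate([383, 188, 0]) cube([2675, 284, 3146]);


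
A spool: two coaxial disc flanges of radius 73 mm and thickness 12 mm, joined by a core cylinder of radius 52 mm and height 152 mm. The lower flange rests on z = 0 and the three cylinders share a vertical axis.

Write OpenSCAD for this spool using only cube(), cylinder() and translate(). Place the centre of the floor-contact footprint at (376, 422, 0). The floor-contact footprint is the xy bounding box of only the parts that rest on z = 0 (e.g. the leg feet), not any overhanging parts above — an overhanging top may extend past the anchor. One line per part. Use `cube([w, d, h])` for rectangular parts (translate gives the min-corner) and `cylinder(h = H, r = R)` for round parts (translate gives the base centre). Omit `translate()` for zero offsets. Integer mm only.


translate([376, 422, 0]) cylinder(h = 12, r = 73);
translate([376, 422, 12]) cylinder(h = 152, r = 52);
translate([376, 422, 164]) cylinder(h = 12, r = 73);


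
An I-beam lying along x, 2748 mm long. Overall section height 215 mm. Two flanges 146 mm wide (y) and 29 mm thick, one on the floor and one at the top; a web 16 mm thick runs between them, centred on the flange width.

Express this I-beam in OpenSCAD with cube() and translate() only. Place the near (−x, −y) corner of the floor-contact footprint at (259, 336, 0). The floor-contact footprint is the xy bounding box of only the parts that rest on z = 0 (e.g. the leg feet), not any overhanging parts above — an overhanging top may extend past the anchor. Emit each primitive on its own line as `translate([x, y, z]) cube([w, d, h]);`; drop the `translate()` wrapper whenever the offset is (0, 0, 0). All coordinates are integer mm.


translate([259, 336, 0]) cube([2748, 146, 29]);
translate([259, 401, 29]) cube([2748, 16, 157]);
translate([259, 336, 186]) cube([2748, 146, 29]);


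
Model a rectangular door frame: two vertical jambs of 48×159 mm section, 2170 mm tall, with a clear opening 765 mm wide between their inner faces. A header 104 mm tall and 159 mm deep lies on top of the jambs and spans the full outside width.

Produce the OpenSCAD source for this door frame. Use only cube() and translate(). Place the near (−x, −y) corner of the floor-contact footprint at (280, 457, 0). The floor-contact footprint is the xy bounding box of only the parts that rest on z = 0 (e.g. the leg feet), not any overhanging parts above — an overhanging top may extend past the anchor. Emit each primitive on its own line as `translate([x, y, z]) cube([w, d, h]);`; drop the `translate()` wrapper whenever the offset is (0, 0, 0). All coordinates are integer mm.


translate([280, 457, 0]) cube([48, 159, 2170]);
translate([1093, 457, 0]) cube([48, 159, 2170]);
translate([280, 457, 2170]) cube([861, 159, 104]);


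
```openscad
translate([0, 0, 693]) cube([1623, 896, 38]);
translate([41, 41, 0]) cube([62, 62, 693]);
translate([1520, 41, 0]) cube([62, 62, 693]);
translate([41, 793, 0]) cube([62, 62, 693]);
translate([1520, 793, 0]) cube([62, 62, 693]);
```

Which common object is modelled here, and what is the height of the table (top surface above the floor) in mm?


A table. The table height is 731 mm.

A 1623×896×38 slab sits at z = 693 on four 62 mm square posts — a table. The top surface is at 693 + 38 = 731 mm.


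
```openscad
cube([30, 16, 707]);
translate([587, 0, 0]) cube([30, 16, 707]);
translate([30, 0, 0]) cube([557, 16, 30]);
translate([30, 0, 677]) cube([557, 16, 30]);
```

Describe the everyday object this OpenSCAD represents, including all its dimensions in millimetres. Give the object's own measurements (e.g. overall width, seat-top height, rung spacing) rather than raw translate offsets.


A rectangular picture frame lying in the x–z plane (depth along y). The opening is 557 mm wide (x) by 647 mm tall (z), surrounded by a border 30 mm wide on all four sides. The frame is 16 mm deep and is made of two full-height vertical stiles with two horizontal rails fitted between them.


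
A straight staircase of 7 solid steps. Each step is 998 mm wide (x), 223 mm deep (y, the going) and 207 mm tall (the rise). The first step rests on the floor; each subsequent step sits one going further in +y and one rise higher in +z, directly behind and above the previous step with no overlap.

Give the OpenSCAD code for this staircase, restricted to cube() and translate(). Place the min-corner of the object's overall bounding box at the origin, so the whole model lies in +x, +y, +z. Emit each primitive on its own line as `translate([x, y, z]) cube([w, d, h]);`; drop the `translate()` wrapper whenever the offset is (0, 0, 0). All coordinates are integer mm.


cube([998, 223, 207]);
translate([0, 223, 207]) cube([998, 223, 207]);
translate([0, 446, 414]) cube([998, 223, 207]);
translate([0, 669, 621]) cube([998, 223, 207]);
translate([0, 892, 828]) cube([998, 223, 207]);
translate([0, 1115, 1035]) cube([998, 223, 207]);
translate([0, 1338, 1242]) cube([998, 223, 207]);


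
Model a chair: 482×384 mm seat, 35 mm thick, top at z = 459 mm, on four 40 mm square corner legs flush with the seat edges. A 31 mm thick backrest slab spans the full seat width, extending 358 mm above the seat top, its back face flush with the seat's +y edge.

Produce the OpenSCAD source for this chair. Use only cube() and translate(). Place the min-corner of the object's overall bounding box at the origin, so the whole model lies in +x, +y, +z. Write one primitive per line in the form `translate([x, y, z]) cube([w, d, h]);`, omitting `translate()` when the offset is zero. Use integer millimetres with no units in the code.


translate([0, 0, 424]) cube([482, 384, 35]);
cube([40, 40, 424]);
translate([442, 0, 0]) cube([40, 40, 424]);
translate([0, 344, 0]) cube([40, 40, 424]);
translate([442, 344, 0]) cube([40, 40, 424]);
translate([0, 353, 459]) cube([482, 31, 358]);


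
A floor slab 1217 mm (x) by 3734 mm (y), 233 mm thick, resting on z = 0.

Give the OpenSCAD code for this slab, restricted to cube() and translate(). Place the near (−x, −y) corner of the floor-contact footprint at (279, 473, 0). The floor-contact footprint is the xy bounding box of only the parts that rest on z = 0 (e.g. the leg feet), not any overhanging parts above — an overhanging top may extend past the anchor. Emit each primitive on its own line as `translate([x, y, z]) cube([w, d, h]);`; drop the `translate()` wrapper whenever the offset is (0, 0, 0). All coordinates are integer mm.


translate([279, 473, 0]) cube([1217, 3734, 233]);


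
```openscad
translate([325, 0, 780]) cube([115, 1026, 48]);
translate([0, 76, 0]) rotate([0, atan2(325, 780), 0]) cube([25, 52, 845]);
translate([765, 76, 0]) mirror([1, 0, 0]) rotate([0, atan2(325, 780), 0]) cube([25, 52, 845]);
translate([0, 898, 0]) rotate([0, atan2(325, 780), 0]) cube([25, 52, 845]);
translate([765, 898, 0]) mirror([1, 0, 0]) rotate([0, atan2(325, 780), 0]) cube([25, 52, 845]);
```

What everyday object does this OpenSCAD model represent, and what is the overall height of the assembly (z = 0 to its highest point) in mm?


A sawhorse. The overall height is 828 mm.

A beam across two mirrored pairs of raked legs — a sawhorse. The beam's underside is at z = 780 (matching the legs' vertical rise in atan2(325, 780)) and the beam is 48 mm tall, so its top is at 780 + 48 = 828 mm. The raked legs top out at the beam's underside, so that is the highest point.


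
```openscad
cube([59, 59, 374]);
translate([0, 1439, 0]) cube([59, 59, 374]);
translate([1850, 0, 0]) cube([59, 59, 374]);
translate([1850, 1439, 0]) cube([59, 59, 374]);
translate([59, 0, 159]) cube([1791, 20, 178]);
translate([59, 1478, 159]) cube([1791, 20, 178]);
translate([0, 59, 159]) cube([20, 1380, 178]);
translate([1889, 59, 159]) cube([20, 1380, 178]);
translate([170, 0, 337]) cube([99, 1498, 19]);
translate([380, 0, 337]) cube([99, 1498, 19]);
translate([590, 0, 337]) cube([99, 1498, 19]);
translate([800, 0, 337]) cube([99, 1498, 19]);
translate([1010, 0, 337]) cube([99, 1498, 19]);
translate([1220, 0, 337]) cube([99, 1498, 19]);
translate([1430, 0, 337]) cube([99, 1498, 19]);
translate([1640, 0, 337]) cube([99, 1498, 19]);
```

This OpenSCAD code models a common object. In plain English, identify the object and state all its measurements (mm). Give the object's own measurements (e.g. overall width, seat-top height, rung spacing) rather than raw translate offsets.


A bed frame 1909 mm long (x) by 1498 mm wide (y). Four 59×59 mm corner posts, 374 mm tall, at the corners of the footprint. Four rails of 20 mm thickness and 178 mm height run between adjacent posts with their undersides at z = 159 mm, their outer faces flush with the outside of the frame (the two x-running rails run between the posts' inner faces; the two y-running rails run between the posts' inner faces). 8 slats, each 99 mm wide (x) and 19 mm thick, lie across the top of the two x-running rails, running the full 1498 mm width of the frame in y; along x they sit between the end posts with a 111 mm gap after the −x posts and between neighbouring slats and before the +x posts.


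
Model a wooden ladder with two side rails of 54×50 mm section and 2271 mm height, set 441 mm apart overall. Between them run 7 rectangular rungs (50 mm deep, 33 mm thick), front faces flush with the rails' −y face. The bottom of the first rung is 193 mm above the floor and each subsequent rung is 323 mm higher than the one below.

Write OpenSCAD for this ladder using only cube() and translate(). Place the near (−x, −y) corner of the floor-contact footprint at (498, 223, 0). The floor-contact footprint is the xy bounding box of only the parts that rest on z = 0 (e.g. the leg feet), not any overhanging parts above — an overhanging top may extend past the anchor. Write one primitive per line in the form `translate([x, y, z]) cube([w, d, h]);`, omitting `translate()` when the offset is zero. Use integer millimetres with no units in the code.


translate([498, 223, 0]) cube([54, 50, 2271]);
translate([885, 223, 0]) cube([54, 50, 2271]);
translate([552, 223, 193]) cube([333, 50, 33]);
translate([552, 223, 516]) cube([333, 50, 33]);
translate([552, 223, 839]) cube([333, 50, 33]);
translate([552, 223, 1162]) cube([333, 50, 33]);
translate([552, 223, 1485]) cube([333, 50, 33]);
translate([552, 223, 1808]) cube([333, 50, 33]);
translate([552, 223, 2131]) cube([333, 50, 33]);


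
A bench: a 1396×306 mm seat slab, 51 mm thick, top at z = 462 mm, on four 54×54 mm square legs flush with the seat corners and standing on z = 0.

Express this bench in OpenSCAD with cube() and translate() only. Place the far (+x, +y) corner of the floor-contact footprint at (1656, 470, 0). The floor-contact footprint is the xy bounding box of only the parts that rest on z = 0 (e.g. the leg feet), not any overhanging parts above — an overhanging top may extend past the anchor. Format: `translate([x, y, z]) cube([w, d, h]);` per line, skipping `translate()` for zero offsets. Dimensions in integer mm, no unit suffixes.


translate([260, 164, 411]) cube([1396, 306, 51]);
translate([260, 164, 0]) cube([54, 54, 411]);
translate([260, 416, 0]) cube([54, 54, 411]);
translate([1602, 164, 0]) cube([54, 54, 411]);
translate([1602, 416, 0]) cube([54, 54, 411]);


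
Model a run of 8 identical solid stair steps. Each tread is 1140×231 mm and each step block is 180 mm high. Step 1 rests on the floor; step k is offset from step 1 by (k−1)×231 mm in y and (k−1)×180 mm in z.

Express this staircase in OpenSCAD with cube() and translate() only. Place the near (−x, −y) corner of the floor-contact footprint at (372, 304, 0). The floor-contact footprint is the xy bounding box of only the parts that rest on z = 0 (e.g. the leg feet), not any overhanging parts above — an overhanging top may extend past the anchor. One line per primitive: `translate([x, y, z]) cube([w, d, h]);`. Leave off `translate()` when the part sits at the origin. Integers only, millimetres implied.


translate([372, 304, 0]) cube([1140, 231, 180]);
translate([372, 535, 180]) cube([1140, 231, 180]);
translate([372, 766, 360]) cube([1140, 231, 180]);
translate([372, 997, 540]) cube([1140, 231, 180]);
translate([372, 1228, 720]) cube([1140, 231, 180]);
translate([372, 1459, 900]) cube([1140, 231, 180]);
translate([372, 1690, 1080]) cube([1140, 231, 180]);
translate([372, 1921, 1260]) cube([1140, 231, 180]);


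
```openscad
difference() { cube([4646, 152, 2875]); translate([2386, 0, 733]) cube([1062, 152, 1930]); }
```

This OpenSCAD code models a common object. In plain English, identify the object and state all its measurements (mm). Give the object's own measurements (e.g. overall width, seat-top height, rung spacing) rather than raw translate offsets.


A wall 4646 mm long (x), 152 mm thick (y), 2875 mm tall, with a rectangular window opening cut through it. The opening is 1062 mm wide and 1930 mm tall; its sill is at z = 733 mm and its near (−x) edge is 2386 mm from the wall's −x end. The opening passes through the full wall thickness.


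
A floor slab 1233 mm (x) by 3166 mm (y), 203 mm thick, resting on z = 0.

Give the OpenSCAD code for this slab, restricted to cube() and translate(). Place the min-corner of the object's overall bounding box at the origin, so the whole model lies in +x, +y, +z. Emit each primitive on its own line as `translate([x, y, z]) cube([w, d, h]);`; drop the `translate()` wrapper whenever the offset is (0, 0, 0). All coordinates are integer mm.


cube([1233, 3166, 203]);


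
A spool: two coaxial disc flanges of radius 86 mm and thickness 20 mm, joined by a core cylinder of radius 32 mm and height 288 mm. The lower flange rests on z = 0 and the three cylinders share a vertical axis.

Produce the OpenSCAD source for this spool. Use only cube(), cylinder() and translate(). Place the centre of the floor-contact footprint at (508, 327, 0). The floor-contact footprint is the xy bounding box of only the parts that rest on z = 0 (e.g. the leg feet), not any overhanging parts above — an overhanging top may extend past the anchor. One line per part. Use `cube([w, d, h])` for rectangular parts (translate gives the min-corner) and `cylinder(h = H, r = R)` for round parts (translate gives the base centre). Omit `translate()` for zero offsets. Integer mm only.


translate([508, 327, 0]) cylinder(h = 20, r = 86);
translate([508, 327, 20]) cylinder(h = 288, r = 32);
translate([508, 327, 308]) cylinder(h = 20, r = 86);


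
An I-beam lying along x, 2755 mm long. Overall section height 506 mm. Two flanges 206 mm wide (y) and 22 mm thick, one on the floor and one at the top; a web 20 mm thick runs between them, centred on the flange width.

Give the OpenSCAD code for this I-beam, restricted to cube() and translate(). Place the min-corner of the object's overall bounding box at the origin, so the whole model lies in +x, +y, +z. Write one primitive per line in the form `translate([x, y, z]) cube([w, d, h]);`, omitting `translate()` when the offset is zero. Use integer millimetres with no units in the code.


cube([2755, 206, 22]);
translate([0, 93, 22]) cube([2755, 20, 462]);
translate([0, 0, 484]) cube([2755, 206, 22]);


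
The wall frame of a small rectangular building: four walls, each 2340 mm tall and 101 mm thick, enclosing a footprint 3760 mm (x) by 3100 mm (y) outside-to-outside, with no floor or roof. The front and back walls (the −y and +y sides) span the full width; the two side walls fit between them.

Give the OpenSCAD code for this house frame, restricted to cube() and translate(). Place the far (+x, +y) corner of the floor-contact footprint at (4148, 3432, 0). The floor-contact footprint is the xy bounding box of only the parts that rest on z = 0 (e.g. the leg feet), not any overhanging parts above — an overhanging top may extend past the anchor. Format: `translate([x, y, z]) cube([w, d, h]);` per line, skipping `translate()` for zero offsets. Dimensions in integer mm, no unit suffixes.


translate([388, 332, 0]) cube([3760, 101, 2340]);
translate([388, 3331, 0]) cube([3760, 101, 2340]);
translate([388, 433, 0]) cube([101, 2898, 2340]);
translate([4047, 433, 0]) cube([101, 2898, 2340]);


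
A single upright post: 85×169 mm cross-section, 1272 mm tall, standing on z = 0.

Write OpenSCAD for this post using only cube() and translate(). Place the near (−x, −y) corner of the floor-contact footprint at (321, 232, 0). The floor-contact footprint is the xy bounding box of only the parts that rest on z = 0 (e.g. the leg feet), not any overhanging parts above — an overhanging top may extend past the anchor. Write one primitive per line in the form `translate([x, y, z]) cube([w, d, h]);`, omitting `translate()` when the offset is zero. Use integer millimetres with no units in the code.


translate([321, 232, 0]) cube([85, 169, 1272]);


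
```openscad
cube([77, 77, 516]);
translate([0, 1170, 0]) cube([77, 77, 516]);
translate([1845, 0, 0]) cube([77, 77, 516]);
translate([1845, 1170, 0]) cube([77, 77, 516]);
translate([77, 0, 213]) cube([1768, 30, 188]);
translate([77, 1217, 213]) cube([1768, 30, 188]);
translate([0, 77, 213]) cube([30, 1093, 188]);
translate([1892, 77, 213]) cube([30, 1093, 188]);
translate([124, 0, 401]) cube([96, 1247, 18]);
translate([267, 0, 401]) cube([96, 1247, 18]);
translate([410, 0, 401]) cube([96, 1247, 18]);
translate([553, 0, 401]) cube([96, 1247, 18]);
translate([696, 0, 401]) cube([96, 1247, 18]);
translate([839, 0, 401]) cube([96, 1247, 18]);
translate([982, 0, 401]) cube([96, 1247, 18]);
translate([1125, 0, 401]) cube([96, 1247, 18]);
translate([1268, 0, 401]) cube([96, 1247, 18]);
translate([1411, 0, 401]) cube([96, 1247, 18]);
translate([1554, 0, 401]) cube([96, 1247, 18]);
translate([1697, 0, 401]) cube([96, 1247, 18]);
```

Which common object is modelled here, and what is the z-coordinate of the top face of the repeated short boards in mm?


A bed frame. The slat-top height is 419 mm.

Four posts, four rails, and a row of slats — a bed frame. Slats sit on the rails at z = 213 + 188 = 401; with slat thickness 18, the top is 419 mm.


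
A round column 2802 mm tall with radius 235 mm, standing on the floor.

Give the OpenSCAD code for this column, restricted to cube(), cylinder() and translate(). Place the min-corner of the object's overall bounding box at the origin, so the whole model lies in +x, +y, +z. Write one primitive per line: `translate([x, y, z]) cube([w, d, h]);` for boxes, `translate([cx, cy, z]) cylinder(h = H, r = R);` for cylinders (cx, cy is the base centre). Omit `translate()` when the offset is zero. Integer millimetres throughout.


translate([235, 235, 0]) cylinder(h = 2802, r = 235);


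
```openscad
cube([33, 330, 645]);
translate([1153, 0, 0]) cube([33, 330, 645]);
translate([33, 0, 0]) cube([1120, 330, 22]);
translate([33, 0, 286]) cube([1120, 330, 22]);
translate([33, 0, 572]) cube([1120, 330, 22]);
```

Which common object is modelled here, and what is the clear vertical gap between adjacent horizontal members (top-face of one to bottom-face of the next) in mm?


A bookshelf. The clear shelf gap is 264 mm.

Two tall side panels with 3 horizontal boards between them — a bookshelf. The first two shelf undersides are at z = 0 and z = 286; with shelf thickness 22, the clear gap is 286 − 0 − 22 = 264 mm.


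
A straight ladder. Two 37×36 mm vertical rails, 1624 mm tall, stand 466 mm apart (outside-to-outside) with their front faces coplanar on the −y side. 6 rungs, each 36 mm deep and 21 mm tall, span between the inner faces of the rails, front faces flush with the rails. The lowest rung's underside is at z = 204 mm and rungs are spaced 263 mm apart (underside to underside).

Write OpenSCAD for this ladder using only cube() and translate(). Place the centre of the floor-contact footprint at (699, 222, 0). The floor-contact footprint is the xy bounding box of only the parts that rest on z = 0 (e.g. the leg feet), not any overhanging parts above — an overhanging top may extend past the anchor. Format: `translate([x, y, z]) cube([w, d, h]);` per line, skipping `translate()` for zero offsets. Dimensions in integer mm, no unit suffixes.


translate([466, 204, 0]) cube([37, 36, 1624]);
translate([895, 204, 0]) cube([37, 36, 1624]);
translate([503, 204, 204]) cube([392, 36, 21]);
translate([503, 204, 467]) cube([392, 36, 21]);
translate([503, 204, 730]) cube([392, 36, 21]);
translate([503, 204, 993]) cube([392, 36, 21]);
translate([503, 204, 1256]) cube([392, 36, 21]);
translate([503, 204, 1519]) cube([392, 36, 21]);


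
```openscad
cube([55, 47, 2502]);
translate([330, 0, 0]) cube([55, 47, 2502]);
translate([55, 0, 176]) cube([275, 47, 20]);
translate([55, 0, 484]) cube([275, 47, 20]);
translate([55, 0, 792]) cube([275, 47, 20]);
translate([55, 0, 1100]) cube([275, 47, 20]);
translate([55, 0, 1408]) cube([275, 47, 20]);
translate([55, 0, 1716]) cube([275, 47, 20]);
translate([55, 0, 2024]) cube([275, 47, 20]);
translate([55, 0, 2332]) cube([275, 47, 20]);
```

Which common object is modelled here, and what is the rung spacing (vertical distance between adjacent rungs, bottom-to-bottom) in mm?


A ladder. The rung spacing is 308 mm.

Two tall 55×47 posts with 8 short bars between them — a ladder. Adjacent rungs sit at z = 176 and z = 484, so the spacing is 484 − 176 = 308 mm.


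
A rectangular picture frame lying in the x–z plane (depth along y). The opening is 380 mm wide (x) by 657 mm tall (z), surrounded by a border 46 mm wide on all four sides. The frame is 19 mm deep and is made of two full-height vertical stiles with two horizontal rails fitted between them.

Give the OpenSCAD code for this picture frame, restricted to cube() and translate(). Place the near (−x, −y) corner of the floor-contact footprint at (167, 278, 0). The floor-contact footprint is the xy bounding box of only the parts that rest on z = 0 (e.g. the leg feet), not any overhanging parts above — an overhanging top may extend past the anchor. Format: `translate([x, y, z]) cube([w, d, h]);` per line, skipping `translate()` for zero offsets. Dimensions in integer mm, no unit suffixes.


translate([167, 278, 0]) cube([46, 19, 749]);
translate([593, 278, 0]) cube([46, 19, 749]);
translate([213, 278, 0]) cube([380, 19, 46]);
translate([213, 278, 703]) cube([380, 19, 46]);


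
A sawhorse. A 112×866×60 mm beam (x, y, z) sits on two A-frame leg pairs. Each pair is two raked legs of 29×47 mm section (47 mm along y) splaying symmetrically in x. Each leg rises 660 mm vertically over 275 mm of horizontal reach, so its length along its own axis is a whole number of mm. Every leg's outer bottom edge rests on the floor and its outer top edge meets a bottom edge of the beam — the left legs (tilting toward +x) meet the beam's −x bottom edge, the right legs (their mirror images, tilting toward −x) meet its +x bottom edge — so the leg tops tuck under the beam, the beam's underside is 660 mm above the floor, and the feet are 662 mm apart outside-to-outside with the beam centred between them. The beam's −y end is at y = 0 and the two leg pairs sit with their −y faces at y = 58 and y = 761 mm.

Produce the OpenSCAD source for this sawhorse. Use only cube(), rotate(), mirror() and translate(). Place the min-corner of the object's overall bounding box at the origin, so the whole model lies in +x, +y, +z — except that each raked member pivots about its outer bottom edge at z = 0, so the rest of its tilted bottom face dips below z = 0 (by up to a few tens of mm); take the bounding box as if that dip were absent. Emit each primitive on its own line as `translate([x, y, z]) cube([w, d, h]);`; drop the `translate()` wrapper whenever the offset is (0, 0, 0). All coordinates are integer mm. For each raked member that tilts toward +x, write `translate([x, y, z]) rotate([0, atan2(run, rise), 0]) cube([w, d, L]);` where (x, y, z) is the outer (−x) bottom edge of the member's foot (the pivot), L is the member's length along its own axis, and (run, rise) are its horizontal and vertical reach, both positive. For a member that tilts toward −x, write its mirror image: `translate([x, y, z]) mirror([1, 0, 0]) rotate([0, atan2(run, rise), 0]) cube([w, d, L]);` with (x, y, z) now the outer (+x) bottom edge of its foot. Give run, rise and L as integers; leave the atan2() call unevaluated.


translate([275, 0, 660]) cube([112, 866, 60]);
translate([0, 58, 0]) rotate([0, atan2(275, 660), 0]) cube([29, 47, 715]);
translate([662, 58, 0]) mirror([1, 0, 0]) rotate([0, atan2(275, 660), 0]) cube([29, 47, 715]);
translate([0, 761, 0]) rotate([0, atan2(275, 660), 0]) cube([29, 47, 715]);
translate([662, 761, 0]) mirror([1, 0, 0]) rotate([0, atan2(275, 660), 0]) cube([29, 47, 715]);


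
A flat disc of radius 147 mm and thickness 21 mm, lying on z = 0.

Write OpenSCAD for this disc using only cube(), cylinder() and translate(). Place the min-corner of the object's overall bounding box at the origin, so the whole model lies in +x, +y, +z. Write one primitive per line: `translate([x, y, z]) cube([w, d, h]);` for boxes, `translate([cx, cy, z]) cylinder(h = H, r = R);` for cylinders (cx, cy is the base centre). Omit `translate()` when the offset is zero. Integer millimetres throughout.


translate([147, 147, 0]) cylinder(h = 21, r = 147);


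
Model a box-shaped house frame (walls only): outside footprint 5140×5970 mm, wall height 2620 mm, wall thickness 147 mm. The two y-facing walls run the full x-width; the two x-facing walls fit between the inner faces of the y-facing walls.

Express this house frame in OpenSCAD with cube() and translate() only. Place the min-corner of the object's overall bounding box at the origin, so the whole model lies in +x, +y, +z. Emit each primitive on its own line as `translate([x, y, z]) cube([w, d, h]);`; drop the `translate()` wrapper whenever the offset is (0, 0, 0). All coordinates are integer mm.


cube([5140, 147, 2620]);
translate([0, 5823, 0]) cube([5140, 147, 2620]);
translate([0, 147, 0]) cube([147, 5676, 2620]);
translate([4993, 147, 0]) cube([147, 5676, 2620]);


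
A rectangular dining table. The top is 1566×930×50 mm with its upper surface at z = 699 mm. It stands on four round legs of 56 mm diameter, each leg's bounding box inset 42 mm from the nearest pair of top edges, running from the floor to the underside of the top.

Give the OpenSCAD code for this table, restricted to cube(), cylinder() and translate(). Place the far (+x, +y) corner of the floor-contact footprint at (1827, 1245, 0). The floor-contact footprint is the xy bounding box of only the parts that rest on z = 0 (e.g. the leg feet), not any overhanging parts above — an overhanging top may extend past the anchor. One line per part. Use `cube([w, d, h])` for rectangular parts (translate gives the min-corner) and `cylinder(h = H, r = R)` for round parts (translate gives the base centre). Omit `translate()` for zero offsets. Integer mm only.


translate([303, 357, 649]) cube([1566, 930, 50]);
translate([373, 427, 0]) cylinder(h = 649, r = 28);
translate([1799, 427, 0]) cylinder(h = 649, r = 28);
translate([373, 1217, 0]) cylinder(h = 649, r = 28);
translate([1799, 1217, 0]) cylinder(h = 649, r = 28);


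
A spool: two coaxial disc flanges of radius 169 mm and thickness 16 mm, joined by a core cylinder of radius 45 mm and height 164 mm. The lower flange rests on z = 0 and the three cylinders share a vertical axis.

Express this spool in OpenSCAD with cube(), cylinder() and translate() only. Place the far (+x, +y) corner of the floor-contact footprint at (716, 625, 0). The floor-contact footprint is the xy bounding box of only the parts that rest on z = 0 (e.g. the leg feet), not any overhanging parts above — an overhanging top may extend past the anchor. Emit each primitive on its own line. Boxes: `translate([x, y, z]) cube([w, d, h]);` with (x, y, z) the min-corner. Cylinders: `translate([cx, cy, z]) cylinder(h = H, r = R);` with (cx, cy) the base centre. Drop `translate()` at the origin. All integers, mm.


translate([547, 456, 0]) cylinder(h = 16, r = 169);
translate([547, 456, 16]) cylinder(h = 164, r = 45);
translate([547, 456, 180]) cylinder(h = 16, r = 169);


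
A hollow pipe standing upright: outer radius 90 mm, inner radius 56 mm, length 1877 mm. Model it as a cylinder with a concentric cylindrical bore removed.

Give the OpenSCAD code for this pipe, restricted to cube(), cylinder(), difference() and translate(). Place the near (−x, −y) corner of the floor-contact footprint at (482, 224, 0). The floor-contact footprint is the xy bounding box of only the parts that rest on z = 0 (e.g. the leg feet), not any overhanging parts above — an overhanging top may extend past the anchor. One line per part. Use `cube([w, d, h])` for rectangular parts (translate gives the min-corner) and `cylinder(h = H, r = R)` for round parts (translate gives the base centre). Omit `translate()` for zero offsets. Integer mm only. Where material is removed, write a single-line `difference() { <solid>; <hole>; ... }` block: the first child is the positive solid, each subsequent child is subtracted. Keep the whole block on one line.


difference() { translate([572, 314, 0]) cylinder(h = 1877, r = 90); translate([572, 314, 0]) cylinder(h = 1877, r = 56); }


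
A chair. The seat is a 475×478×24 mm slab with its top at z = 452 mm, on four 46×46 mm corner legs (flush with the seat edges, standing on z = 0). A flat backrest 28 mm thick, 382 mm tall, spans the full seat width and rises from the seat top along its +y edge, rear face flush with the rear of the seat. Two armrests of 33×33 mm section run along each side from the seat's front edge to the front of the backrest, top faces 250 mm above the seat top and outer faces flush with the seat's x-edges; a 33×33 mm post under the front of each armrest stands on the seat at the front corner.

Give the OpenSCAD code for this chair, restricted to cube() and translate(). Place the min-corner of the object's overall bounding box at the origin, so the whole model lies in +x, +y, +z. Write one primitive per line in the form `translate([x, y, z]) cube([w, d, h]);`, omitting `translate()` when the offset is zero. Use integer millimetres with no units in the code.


translate([0, 0, 428]) cube([475, 478, 24]);
cube([46, 46, 428]);
translate([429, 0, 0]) cube([46, 46, 428]);
translate([0, 432, 0]) cube([46, 46, 428]);
translate([429, 432, 0]) cube([46, 46, 428]);
translate([0, 450, 452]) cube([475, 28, 382]);
translate([0, 0, 669]) cube([33, 450, 33]);
translate([442, 0, 669]) cube([33, 450, 33]);
translate([0, 0, 452]) cube([33, 33, 217]);
translate([442, 0, 452]) cube([33, 33, 217]);
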